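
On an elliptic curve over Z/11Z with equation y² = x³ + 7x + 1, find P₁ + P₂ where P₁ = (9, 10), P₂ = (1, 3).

(9, 10) + (1, 3). λ = (3 - 10)/(1 - 9) ≡ 4/3 mod 11. 3⁻¹ ≡ 4 (mod 11), so λ ≡ 5.
  x = λ² - 9 - 1 = 25 - 10 ≡ 4; y = λ·(9 - 4) - 10 ≡ 4. → (4, 4)

(4, 4)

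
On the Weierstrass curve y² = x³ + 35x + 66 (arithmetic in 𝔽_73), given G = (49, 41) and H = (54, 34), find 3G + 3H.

(41, 14)

First 3G:
Repeated addition: build up to 3G.
2G: tangent at (49, 41): λ = (3·49² + 35)/(2·41) ≡ 11/9. 9⁻¹ ≡ 65 (mod 73) since 9·65 = 585 ≡ 1, so λ ≡ 11·65 ≡ 58.
  x = λ² - 49 - 49 = 3364 - 98 ≡ 54; y = λ·(49 - 54) - 41 ≡ 34. → (54, 34)
3G: (54, 34) + (49, 41). λ = (41 - 34)/(49 - 54) ≡ 7/68 mod 73. 68⁻¹ ≡ 29 (mod 73), so λ ≡ 57.
  x = λ² - 54 - 49 = 3249 - 103 ≡ 7; y = λ·(54 - 7) - 34 ≡ 17. → (7, 17)
3G = (7, 17).
Next 3H:
Repeated addition: build up to 3H.
2H: tangent at (54, 34): λ = (3·54² + 35)/(2·34) ≡ 23/68. 68⁻¹ ≡ 29 (mod 73) since 68·29 = 1972 ≡ 1, so λ ≡ 23·29 ≡ 10.
  x = λ² - 54 - 54 = 100 - 108 ≡ 65; y = λ·(54 - 65) - 34 ≡ 2. → (65, 2)
3H: (65, 2) + (54, 34). λ = (34 - 2)/(54 - 65) ≡ 32/62 mod 73. 62⁻¹ ≡ 53 (mod 73), so λ ≡ 17.
  x = λ² - 65 - 54 = 289 - 119 ≡ 24; y = λ·(65 - 24) - 2 ≡ 38. → (24, 38)
3H = (24, 38).
Finally 3G + 3H:
(7, 17) + (24, 38). λ = (38 - 17)/(24 - 7) ≡ 21/17 mod 73. 17⁻¹ ≡ 43 (mod 73), so λ ≡ 27.
  x = λ² - 7 - 24 = 729 - 31 ≡ 41; y = λ·(7 - 41) - 17 ≡ 14. → (41, 14)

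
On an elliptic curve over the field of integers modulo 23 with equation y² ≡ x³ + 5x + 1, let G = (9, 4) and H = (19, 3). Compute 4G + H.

(8, 22)

First 4G:
Double-and-add on 4 = (100)₂. Start with G = (9, 4) for the leading 1-bit.
double: tangent at (9, 4): λ = (3·9² + 5)/(2·4) ≡ 18/8. 8⁻¹ ≡ 3 (mod 23), so λ ≡ 18·3 ≡ 8.
  x = λ² - 9 - 9 = 64 - 18 ≡ 0; y = λ·(9 - 0) - 4 ≡ 22. → (0, 22)
double: tangent at (0, 22): λ = (3·0² + 5)/(2·22) ≡ 5/21. 21⁻¹ ≡ 11 (mod 23) since 21·11 = 231 ≡ 1, so λ ≡ 5·11 ≡ 9.
  x = λ² - 0 - 0 = 81 - 0 ≡ 12; y = λ·(0 - 12) - 22 ≡ 8. → (12, 8)
4G = (12, 8).
Finally 4G + H:
(12, 8) + (19, 3). λ = (3 - 8)/(19 - 12) ≡ 18/7 mod 23. 7⁻¹ ≡ 10 (mod 23) since 7·10 = 70 ≡ 1, so λ ≡ 19.
  x = λ² - 12 - 19 = 361 - 31 ≡ 8; y = λ·(12 - 8) - 8 ≡ 22. → (8, 22)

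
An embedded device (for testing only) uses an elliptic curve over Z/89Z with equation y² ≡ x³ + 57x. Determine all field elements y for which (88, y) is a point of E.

none

x³ + 57x + 0 = 686488 ≡ 31 (mod 89).
31 is a non-residue mod 89; no y exists.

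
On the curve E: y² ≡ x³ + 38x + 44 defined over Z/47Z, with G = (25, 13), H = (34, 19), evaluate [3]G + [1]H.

First 3G:
Repeated addition: build up to 3G.
2G: tangent at (25, 13): λ = (3·25² + 38)/(2·13) ≡ 33/26. 26⁻¹ ≡ 38 (mod 47), so λ ≡ 33·38 ≡ 32.
  x = λ² - 25 - 25 = 1024 - 50 ≡ 34; y = λ·(25 - 34) - 13 ≡ 28. → (34, 28)
3G: (34, 28) + (25, 13). λ = (13 - 28)/(25 - 34) ≡ 32/38 mod 47. 38⁻¹ ≡ 26 (mod 47), so λ ≡ 33.
  x = λ² - 34 - 25 = 1089 - 59 ≡ 43; y = λ·(34 - 43) - 28 ≡ 4. → (43, 4)
3G = (43, 4).
Finally 3G + H:
(43, 4) + (34, 19). λ = (19 - 4)/(34 - 43) ≡ 15/38 mod 47. 38⁻¹ ≡ 26 (mod 47), so λ ≡ 14.
  x = λ² - 43 - 34 = 196 - 77 ≡ 25; y = λ·(43 - 25) - 4 ≡ 13. → (25, 13)

(25, 13)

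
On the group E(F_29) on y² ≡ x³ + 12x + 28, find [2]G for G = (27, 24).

(26, 20)

tangent at (27, 24): λ = (3·27² + 12)/(2·24) ≡ 24/19. 19⁻¹ ≡ 26 (mod 29), so λ ≡ 24·26 ≡ 15.
  x = λ² - 27 - 27 = 225 - 54 ≡ 26; y = λ·(27 - 26) - 24 ≡ 20. → (26, 20)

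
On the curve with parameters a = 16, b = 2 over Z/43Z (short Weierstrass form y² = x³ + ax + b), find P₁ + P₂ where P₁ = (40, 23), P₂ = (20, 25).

(40, 23) + (20, 25). λ = (25 - 23)/(20 - 40) ≡ 2/23 mod 43. 23⁻¹ ≡ 15 (mod 43), so λ ≡ 30.
  x = λ² - 40 - 20 = 900 - 60 ≡ 23; y = λ·(40 - 23) - 23 ≡ 14. → (23, 14)

(23, 14)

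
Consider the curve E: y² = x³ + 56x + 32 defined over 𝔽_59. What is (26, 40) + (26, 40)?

(22, 17)

tangent at (26, 40): λ = (3·26² + 56)/(2·40) ≡ 19/21. 21⁻¹ ≡ 45 (mod 59), so λ ≡ 19·45 ≡ 29.
  x = λ² - 26 - 26 = 841 - 52 ≡ 22; y = λ·(26 - 22) - 40 ≡ 17. → (22, 17)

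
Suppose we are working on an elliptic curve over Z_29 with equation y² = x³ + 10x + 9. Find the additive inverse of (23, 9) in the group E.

(23, 20)

-(23, 9) = (23, -9 mod 29) = (23, 20).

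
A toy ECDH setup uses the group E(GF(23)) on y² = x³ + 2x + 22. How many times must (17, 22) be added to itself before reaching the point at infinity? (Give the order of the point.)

9

2P: tangent at (17, 22): λ = (3·17² + 2)/(2·22) ≡ 18/21. 21⁻¹ ≡ 11 (mod 23), so λ ≡ 18·11 ≡ 14.
  x = λ² - 17 - 17 = 196 - 34 ≡ 1; y = λ·(17 - 1) - 22 ≡ 18. → (1, 18)
3P: (1, 18) + (17, 22). λ = (22 - 18)/(17 - 1) ≡ 4/16 mod 23. 16⁻¹ ≡ 13 (mod 23) since 16·13 = 208 ≡ 1, so λ ≡ 6.
  x = λ² - 1 - 17 = 36 - 18 ≡ 18; y = λ·(1 - 18) - 18 ≡ 18. → (18, 18)
4P: (18, 18) + (17, 22). λ = (22 - 18)/(17 - 18) ≡ 4/22 mod 23. 22⁻¹ ≡ 22 (mod 23), so λ ≡ 19.
  x = λ² - 18 - 17 = 361 - 35 ≡ 4; y = λ·(18 - 4) - 18 ≡ 18. → (4, 18)
5P: (4, 18) + (17, 22). λ = (22 - 18)/(17 - 4) ≡ 4/13 mod 23. 13⁻¹ ≡ 16 (mod 23) since 13·16 = 208 ≡ 1, so λ ≡ 18.
  x = λ² - 4 - 17 = 324 - 21 ≡ 4; y = λ·(4 - 4) - 18 ≡ 5. → (4, 5)
6P: (4, 5) + (17, 22). λ = (22 - 5)/(17 - 4) ≡ 17/13 mod 23. 13⁻¹ ≡ 16 (mod 23), so λ ≡ 19.
  x = λ² - 4 - 17 = 361 - 21 ≡ 18; y = λ·(4 - 18) - 5 ≡ 5. → (18, 5)
7P: (18, 5) + (17, 22). λ = (22 - 5)/(17 - 18) ≡ 17/22 mod 23. 22⁻¹ ≡ 22 (mod 23), so λ ≡ 6.
  x = λ² - 18 - 17 = 36 - 35 ≡ 1; y = λ·(18 - 1) - 5 ≡ 5. → (1, 5)
8P: (1, 5) + (17, 22). λ = (22 - 5)/(17 - 1) ≡ 17/16 mod 23. 16⁻¹ ≡ 13 (mod 23), so λ ≡ 14.
  x = λ² - 1 - 17 = 196 - 18 ≡ 17; y = λ·(1 - 17) - 5 ≡ 1. → (17, 1)
9P: (17, 1) + (17, 22): same x and y₁ ≡ -y₂, so the sum is the point at infinity.
9P = the point at infinity, so the order is 9.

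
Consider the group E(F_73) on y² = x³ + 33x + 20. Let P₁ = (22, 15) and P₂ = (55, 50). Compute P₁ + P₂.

(23, 68)

(22, 15) + (55, 50). λ = (50 - 15)/(55 - 22) ≡ 35/33 mod 73. 33⁻¹ ≡ 31 (mod 73), so λ ≡ 63.
  x = λ² - 22 - 55 = 3969 - 77 ≡ 23; y = λ·(22 - 23) - 15 ≡ 68. → (23, 68)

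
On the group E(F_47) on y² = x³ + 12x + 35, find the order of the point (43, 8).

2P: tangent at (43, 8): λ = (3·43² + 12)/(2·8) ≡ 13/16. 16⁻¹ ≡ 3 (mod 47) since 16·3 = 48 ≡ 1, so λ ≡ 13·3 ≡ 39.
  x = λ² - 43 - 43 = 1521 - 86 ≡ 25; y = λ·(43 - 25) - 8 ≡ 36. → (25, 36)
3P: (25, 36) + (43, 8). λ = (8 - 36)/(43 - 25) ≡ 19/18 mod 47. 18⁻¹ ≡ 34 (mod 47) since 18·34 = 612 ≡ 1, so λ ≡ 35.
  x = λ² - 25 - 43 = 1225 - 68 ≡ 29; y = λ·(25 - 29) - 36 ≡ 12. → (29, 12)
4P: (29, 12) + (43, 8). λ = (8 - 12)/(43 - 29) ≡ 43/14 mod 47. 14⁻¹ ≡ 37 (mod 47), so λ ≡ 40.
  x = λ² - 29 - 43 = 1600 - 72 ≡ 24; y = λ·(29 - 24) - 12 ≡ 0. → (24, 0)
5P: (24, 0) + (43, 8). λ = (8 - 0)/(43 - 24) ≡ 8/19 mod 47. 19⁻¹ ≡ 5 (mod 47), so λ ≡ 40.
  x = λ² - 24 - 43 = 1600 - 67 ≡ 29; y = λ·(24 - 29) - 0 ≡ 35. → (29, 35)
6P: (29, 35) + (43, 8). λ = (8 - 35)/(43 - 29) ≡ 20/14 mod 47. 14⁻¹ ≡ 37 (mod 47), so λ ≡ 35.
  x = λ² - 29 - 43 = 1225 - 72 ≡ 25; y = λ·(29 - 25) - 35 ≡ 11. → (25, 11)
7P: (25, 11) + (43, 8). λ = (8 - 11)/(43 - 25) ≡ 44/18 mod 47. 18⁻¹ ≡ 34 (mod 47), so λ ≡ 39.
  x = λ² - 25 - 43 = 1521 - 68 ≡ 43; y = λ·(25 - 43) - 11 ≡ 39. → (43, 39)
8P: (43, 39) + (43, 8): same x and y₁ ≡ -y₂, so the sum is ∞.
8P = ∞, so the order is 8.

8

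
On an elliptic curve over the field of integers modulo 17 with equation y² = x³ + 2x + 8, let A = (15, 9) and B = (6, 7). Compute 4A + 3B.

First 4A:
Repeated addition: build up to 4A.
2A: tangent at (15, 9): λ = (3·15² + 2)/(2·9) ≡ 14/1. 1⁻¹ ≡ 1 (mod 17), so λ ≡ 14·1 ≡ 14.
  x = λ² - 15 - 15 = 196 - 30 ≡ 13; y = λ·(15 - 13) - 9 ≡ 2. → (13, 2)
3A: (13, 2) + (15, 9). λ = (9 - 2)/(15 - 13) ≡ 7/2 mod 17. 2⁻¹ ≡ 9 (mod 17), so λ ≡ 12.
  x = λ² - 13 - 15 = 144 - 28 ≡ 14; y = λ·(13 - 14) - 2 ≡ 3. → (14, 3)
4A: (14, 3) + (15, 9). λ = (9 - 3)/(15 - 14) ≡ 6/1 mod 17. 1⁻¹ ≡ 1 (mod 17) since 1·1 = 1 ≡ 1, so λ ≡ 6.
  x = λ² - 14 - 15 = 36 - 29 ≡ 7; y = λ·(14 - 7) - 3 ≡ 5. → (7, 5)
4A = (7, 5).
Next 3B:
Repeated addition: build up to 3B.
2B: tangent at (6, 7): λ = (3·6² + 2)/(2·7) ≡ 8/14. 14⁻¹ ≡ 11 (mod 17) since 14·11 = 154 ≡ 1, so λ ≡ 8·11 ≡ 3.
  x = λ² - 6 - 6 = 9 - 12 ≡ 14; y = λ·(6 - 14) - 7 ≡ 3. → (14, 3)
3B: (14, 3) + (6, 7). λ = (7 - 3)/(6 - 14) ≡ 4/9 mod 17. 9⁻¹ ≡ 2 (mod 17) since 9·2 = 18 ≡ 1, so λ ≡ 8.
  x = λ² - 14 - 6 = 64 - 20 ≡ 10; y = λ·(14 - 10) - 3 ≡ 12. → (10, 12)
3B = (10, 12).
Finally 4A + 3B:
(7, 5) + (10, 12). λ = (12 - 5)/(10 - 7) ≡ 7/3 mod 17. 3⁻¹ ≡ 6 (mod 17), so λ ≡ 8.
  x = λ² - 7 - 10 = 64 - 17 ≡ 13; y = λ·(7 - 13) - 5 ≡ 15. → (13, 15)

(13, 15)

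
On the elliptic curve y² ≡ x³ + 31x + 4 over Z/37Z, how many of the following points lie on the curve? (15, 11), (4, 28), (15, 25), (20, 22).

3

(15, 11): 11² ≡ 10, rhs ≡ 33 → off.
(4, 28): 28² ≡ 7, rhs ≡ 7 → on.
(15, 25): 25² ≡ 33, rhs ≡ 33 → on.
(20, 22): 22² ≡ 3, rhs ≡ 3 → on.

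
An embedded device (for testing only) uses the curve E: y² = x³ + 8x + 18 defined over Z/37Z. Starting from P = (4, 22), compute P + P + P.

(13, 32)

Repeated addition: build up to 3P.
2P: tangent at (4, 22): λ = (3·4² + 8)/(2·22) ≡ 19/7. 7⁻¹ ≡ 16 (mod 37) since 7·16 = 112 ≡ 1, so λ ≡ 19·16 ≡ 8.
  x = λ² - 4 - 4 = 64 - 8 ≡ 19; y = λ·(4 - 19) - 22 ≡ 6. → (19, 6)
3P: (19, 6) + (4, 22). λ = (22 - 6)/(4 - 19) ≡ 16/22 mod 37. 22⁻¹ ≡ 32 (mod 37) since 22·32 = 704 ≡ 1, so λ ≡ 31.
  x = λ² - 19 - 4 = 961 - 23 ≡ 13; y = λ·(19 - 13) - 6 ≡ 32. → (13, 32)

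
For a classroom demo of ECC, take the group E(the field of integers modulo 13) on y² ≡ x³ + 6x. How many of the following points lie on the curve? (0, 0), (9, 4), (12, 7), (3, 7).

(0, 0): 0² ≡ 0, rhs ≡ 0 → on.
(9, 4): 4² ≡ 3, rhs ≡ 3 → on.
(12, 7): 7² ≡ 10, rhs ≡ 6 → off.
(3, 7): 7² ≡ 10, rhs ≡ 6 → off.

2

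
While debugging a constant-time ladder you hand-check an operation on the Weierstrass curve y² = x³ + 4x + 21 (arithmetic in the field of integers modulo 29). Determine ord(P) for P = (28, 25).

2P: tangent at (28, 25): λ = (3·28² + 4)/(2·25) ≡ 7/21. 21⁻¹ ≡ 18 (mod 29) since 21·18 = 378 ≡ 1, so λ ≡ 7·18 ≡ 10.
  x = λ² - 28 - 28 = 100 - 56 ≡ 15; y = λ·(28 - 15) - 25 ≡ 18. → (15, 18)
3P: (15, 18) + (28, 25). λ = (25 - 18)/(28 - 15) ≡ 7/13 mod 29. 13⁻¹ ≡ 9 (mod 29), so λ ≡ 5.
  x = λ² - 15 - 28 = 25 - 43 ≡ 11; y = λ·(15 - 11) - 18 ≡ 2. → (11, 2)
4P: (11, 2) + (28, 25). λ = (25 - 2)/(28 - 11) ≡ 23/17 mod 29. 17⁻¹ ≡ 12 (mod 29), so λ ≡ 15.
  x = λ² - 11 - 28 = 225 - 39 ≡ 12; y = λ·(11 - 12) - 2 ≡ 12. → (12, 12)
5P: (12, 12) + (28, 25). λ = (25 - 12)/(28 - 12) ≡ 13/16 mod 29. 16⁻¹ ≡ 20 (mod 29) since 16·20 = 320 ≡ 1, so λ ≡ 28.
  x = λ² - 12 - 28 = 784 - 40 ≡ 19; y = λ·(12 - 19) - 12 ≡ 24. → (19, 24)
6P: (19, 24) + (28, 25). λ = (25 - 24)/(28 - 19) ≡ 1/9 mod 29. 9⁻¹ ≡ 13 (mod 29) since 9·13 = 117 ≡ 1, so λ ≡ 13.
  x = λ² - 19 - 28 = 169 - 47 ≡ 6; y = λ·(19 - 6) - 24 ≡ 0. → (6, 0)
7P: (6, 0) + (28, 25). λ = (25 - 0)/(28 - 6) ≡ 25/22 mod 29. 22⁻¹ ≡ 4 (mod 29), so λ ≡ 13.
  x = λ² - 6 - 28 = 169 - 34 ≡ 19; y = λ·(6 - 19) - 0 ≡ 5. → (19, 5)
8P: (19, 5) + (28, 25). λ = (25 - 5)/(28 - 19) ≡ 20/9 mod 29. 9⁻¹ ≡ 13 (mod 29), so λ ≡ 28.
  x = λ² - 19 - 28 = 784 - 47 ≡ 12; y = λ·(19 - 12) - 5 ≡ 17. → (12, 17)
9P: (12, 17) + (28, 25). λ = (25 - 17)/(28 - 12) ≡ 8/16 mod 29. 16⁻¹ ≡ 20 (mod 29), so λ ≡ 15.
  x = λ² - 12 - 28 = 225 - 40 ≡ 11; y = λ·(12 - 11) - 17 ≡ 27. → (11, 27)
10P: (11, 27) + (28, 25). λ = (25 - 27)/(28 - 11) ≡ 27/17 mod 29. 17⁻¹ ≡ 12 (mod 29), so λ ≡ 5.
  x = λ² - 11 - 28 = 25 - 39 ≡ 15; y = λ·(11 - 15) - 27 ≡ 11. → (15, 11)
11P: (15, 11) + (28, 25). λ = (25 - 11)/(28 - 15) ≡ 14/13 mod 29. 13⁻¹ ≡ 9 (mod 29) since 13·9 = 117 ≡ 1, so λ ≡ 10.
  x = λ² - 15 - 28 = 100 - 43 ≡ 28; y = λ·(15 - 28) - 11 ≡ 4. → (28, 4)
12P: (28, 4) + (28, 25): same x and y₁ ≡ -y₂, so the sum is 𝒪.
12P = 𝒪, so the order is 12.

12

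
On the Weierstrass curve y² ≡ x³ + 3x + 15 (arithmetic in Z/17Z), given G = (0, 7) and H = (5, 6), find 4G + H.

(5, 11)

First 4G:
Repeated addition: build up to 4G.
2G: tangent at (0, 7): λ = (3·0² + 3)/(2·7) ≡ 3/14. 14⁻¹ ≡ 11 (mod 17), so λ ≡ 3·11 ≡ 16.
  x = λ² - 0 - 0 = 256 - 0 ≡ 1; y = λ·(0 - 1) - 7 ≡ 11. → (1, 11)
3G: (1, 11) + (0, 7). λ = (7 - 11)/(0 - 1) ≡ 13/16 mod 17. 16⁻¹ ≡ 16 (mod 17) since 16·16 = 256 ≡ 1, so λ ≡ 4.
  x = λ² - 1 - 0 = 16 - 1 ≡ 15; y = λ·(1 - 15) - 11 ≡ 1. → (15, 1)
4G: (15, 1) + (0, 7). λ = (7 - 1)/(0 - 15) ≡ 6/2 mod 17. 2⁻¹ ≡ 9 (mod 17), so λ ≡ 3.
  x = λ² - 15 - 0 = 9 - 15 ≡ 11; y = λ·(15 - 11) - 1 ≡ 11. → (11, 11)
4G = (11, 11).
Finally 4G + H:
(11, 11) + (5, 6). λ = (6 - 11)/(5 - 11) ≡ 12/11 mod 17. 11⁻¹ ≡ 14 (mod 17), so λ ≡ 15.
  x = λ² - 11 - 5 = 225 - 16 ≡ 5; y = λ·(11 - 5) - 11 ≡ 11. → (5, 11)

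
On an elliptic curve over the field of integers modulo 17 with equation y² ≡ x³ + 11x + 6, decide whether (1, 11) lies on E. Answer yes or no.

no

y² = 11² ≡ 2; x³ + 11x + 6 = 18 ≡ 1 (mod 17). 2 ≠ 1.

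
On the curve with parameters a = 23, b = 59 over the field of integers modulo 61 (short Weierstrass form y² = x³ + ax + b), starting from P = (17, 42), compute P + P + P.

Repeated addition: build up to 3P.
2P: tangent at (17, 42): λ = (3·17² + 23)/(2·42) ≡ 36/23. 23⁻¹ ≡ 8 (mod 61) since 23·8 = 184 ≡ 1, so λ ≡ 36·8 ≡ 44.
  x = λ² - 17 - 17 = 1936 - 34 ≡ 11; y = λ·(17 - 11) - 42 ≡ 39. → (11, 39)
3P: (11, 39) + (17, 42). λ = (42 - 39)/(17 - 11) ≡ 3/6 mod 61. 6⁻¹ ≡ 51 (mod 61) since 6·51 = 306 ≡ 1, so λ ≡ 31.
  x = λ² - 11 - 17 = 961 - 28 ≡ 18; y = λ·(11 - 18) - 39 ≡ 49. → (18, 49)

(18, 49)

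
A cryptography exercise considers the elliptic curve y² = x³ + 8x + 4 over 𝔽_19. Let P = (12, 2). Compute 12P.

Double-and-add on 12 = (1100)₂. Start with P = (12, 2) for the leading 1-bit.
double: tangent at (12, 2): λ = (3·12² + 8)/(2·2) ≡ 3/4. 4⁻¹ ≡ 5 (mod 19) since 4·5 = 20 ≡ 1, so λ ≡ 3·5 ≡ 15.
  x = λ² - 12 - 12 = 225 - 24 ≡ 11; y = λ·(12 - 11) - 2 ≡ 13. → (11, 13)
add P: (11, 13) + (12, 2). λ = (2 - 13)/(12 - 11) ≡ 8/1 mod 19. 1⁻¹ ≡ 1 (mod 19), so λ ≡ 8.
  x = λ² - 11 - 12 = 64 - 23 ≡ 3; y = λ·(11 - 3) - 13 ≡ 13. → (3, 13)
double: tangent at (3, 13): λ = (3·3² + 8)/(2·13) ≡ 16/7. 7⁻¹ ≡ 11 (mod 19), so λ ≡ 16·11 ≡ 5.
  x = λ² - 3 - 3 = 25 - 6 ≡ 0; y = λ·(3 - 0) - 13 ≡ 2. → (0, 2)
double: tangent at (0, 2): λ = (3·0² + 8)/(2·2) ≡ 8/4. 4⁻¹ ≡ 5 (mod 19), so λ ≡ 8·5 ≡ 2.
  x = λ² - 0 - 0 = 4 - 0 ≡ 4; y = λ·(0 - 4) - 2 ≡ 9. → (4, 9)

(4, 9)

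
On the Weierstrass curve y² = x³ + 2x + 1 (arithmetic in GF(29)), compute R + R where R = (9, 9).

tangent at (9, 9): λ = (3·9² + 2)/(2·9) ≡ 13/18. 18⁻¹ ≡ 21 (mod 29), so λ ≡ 13·21 ≡ 12.
  x = λ² - 9 - 9 = 144 - 18 ≡ 10; y = λ·(9 - 10) - 9 ≡ 8. → (10, 8)

(10, 8)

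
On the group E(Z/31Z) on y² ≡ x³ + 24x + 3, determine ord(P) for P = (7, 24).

2P: tangent at (7, 24): λ = (3·7² + 24)/(2·24) ≡ 16/17. 17⁻¹ ≡ 11 (mod 31), so λ ≡ 16·11 ≡ 21.
  x = λ² - 7 - 7 = 441 - 14 ≡ 24; y = λ·(7 - 24) - 24 ≡ 22. → (24, 22)
3P: (24, 22) + (7, 24). λ = (24 - 22)/(7 - 24) ≡ 2/14 mod 31. 14⁻¹ ≡ 20 (mod 31) since 14·20 = 280 ≡ 1, so λ ≡ 9.
  x = λ² - 24 - 7 = 81 - 31 ≡ 19; y = λ·(24 - 19) - 22 ≡ 23. → (19, 23)
4P: (19, 23) + (7, 24). λ = (24 - 23)/(7 - 19) ≡ 1/19 mod 31. 19⁻¹ ≡ 18 (mod 31) since 19·18 = 342 ≡ 1, so λ ≡ 18.
  x = λ² - 19 - 7 = 324 - 26 ≡ 19; y = λ·(19 - 19) - 23 ≡ 8. → (19, 8)
5P: (19, 8) + (7, 24). λ = (24 - 8)/(7 - 19) ≡ 16/19 mod 31. 19⁻¹ ≡ 18 (mod 31), so λ ≡ 9.
  x = λ² - 19 - 7 = 81 - 26 ≡ 24; y = λ·(19 - 24) - 8 ≡ 9. → (24, 9)
6P: (24, 9) + (7, 24). λ = (24 - 9)/(7 - 24) ≡ 15/14 mod 31. 14⁻¹ ≡ 20 (mod 31) since 14·20 = 280 ≡ 1, so λ ≡ 21.
  x = λ² - 24 - 7 = 441 - 31 ≡ 7; y = λ·(24 - 7) - 9 ≡ 7. → (7, 7)
7P: (7, 7) + (7, 24): same x and y₁ ≡ -y₂, so the sum is 𝒪.
7P = 𝒪, so the order is 7.

7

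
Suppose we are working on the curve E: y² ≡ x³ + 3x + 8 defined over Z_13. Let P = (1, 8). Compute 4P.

(12, 11)

Repeated addition: build up to 4P.
2P: tangent at (1, 8): λ = (3·1² + 3)/(2·8) ≡ 6/3. 3⁻¹ ≡ 9 (mod 13) since 3·9 = 27 ≡ 1, so λ ≡ 6·9 ≡ 2.
  x = λ² - 1 - 1 = 4 - 2 ≡ 2; y = λ·(1 - 2) - 8 ≡ 3. → (2, 3)
3P: (2, 3) + (1, 8). λ = (8 - 3)/(1 - 2) ≡ 5/12 mod 13. 12⁻¹ ≡ 12 (mod 13) since 12·12 = 144 ≡ 1, so λ ≡ 8.
  x = λ² - 2 - 1 = 64 - 3 ≡ 9; y = λ·(2 - 9) - 3 ≡ 6. → (9, 6)
4P: (9, 6) + (1, 8). λ = (8 - 6)/(1 - 9) ≡ 2/5 mod 13. 5⁻¹ ≡ 8 (mod 13), so λ ≡ 3.
  x = λ² - 9 - 1 = 9 - 10 ≡ 12; y = λ·(9 - 12) - 6 ≡ 11. → (12, 11)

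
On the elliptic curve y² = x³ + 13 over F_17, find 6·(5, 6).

Write Q = (5, 6).
Double-and-add on 6 = (110)₂. Start with Q = (5, 6) for the leading 1-bit.
double: tangent at (5, 6): λ = (3·5² + 0)/(2·6) ≡ 7/12. 12⁻¹ ≡ 10 (mod 17), so λ ≡ 7·10 ≡ 2.
  x = λ² - 5 - 5 = 4 - 10 ≡ 11; y = λ·(5 - 11) - 6 ≡ 16. → (11, 16)
add Q: (11, 16) + (5, 6). λ = (6 - 16)/(5 - 11) ≡ 7/11 mod 17. 11⁻¹ ≡ 14 (mod 17), so λ ≡ 13.
  x = λ² - 11 - 5 = 169 - 16 ≡ 0; y = λ·(11 - 0) - 16 ≡ 8. → (0, 8)
double: tangent at (0, 8): λ = (3·0² + 0)/(2·8) ≡ 0/16. 16⁻¹ ≡ 16 (mod 17), so λ ≡ 0·16 ≡ 0.
  x = λ² - 0 - 0 = 0 - 0 ≡ 0; y = λ·(0 - 0) - 8 ≡ 9. → (0, 9)

(0, 9)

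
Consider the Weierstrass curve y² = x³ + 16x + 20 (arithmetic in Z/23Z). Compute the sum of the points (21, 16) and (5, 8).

(21, 16) + (5, 8). λ = (8 - 16)/(5 - 21) ≡ 15/7 mod 23. 7⁻¹ ≡ 10 (mod 23), so λ ≡ 12.
  x = λ² - 21 - 5 = 144 - 26 ≡ 3; y = λ·(21 - 3) - 16 ≡ 16. → (3, 16)

(3, 16)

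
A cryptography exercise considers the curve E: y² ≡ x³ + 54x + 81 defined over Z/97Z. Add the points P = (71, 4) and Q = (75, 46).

(37, 62)

(71, 4) + (75, 46). λ = (46 - 4)/(75 - 71) ≡ 42/4 mod 97. 4⁻¹ ≡ 73 (mod 97), so λ ≡ 59.
  x = λ² - 71 - 75 = 3481 - 146 ≡ 37; y = λ·(71 - 37) - 4 ≡ 62. → (37, 62)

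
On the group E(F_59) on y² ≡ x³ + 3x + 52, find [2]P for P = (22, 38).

(27, 13)

tangent at (22, 38): λ = (3·22² + 3)/(2·38) ≡ 39/17. 17⁻¹ ≡ 7 (mod 59), so λ ≡ 39·7 ≡ 37.
  x = λ² - 22 - 22 = 1369 - 44 ≡ 27; y = λ·(22 - 27) - 38 ≡ 13. → (27, 13)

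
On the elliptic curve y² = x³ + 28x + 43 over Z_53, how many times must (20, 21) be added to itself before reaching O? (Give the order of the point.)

2P: tangent at (20, 21): λ = (3·20² + 28)/(2·21) ≡ 9/42. 42⁻¹ ≡ 24 (mod 53) since 42·24 = 1008 ≡ 1, so λ ≡ 9·24 ≡ 4.
  x = λ² - 20 - 20 = 16 - 40 ≡ 29; y = λ·(20 - 29) - 21 ≡ 49. → (29, 49)
3P: (29, 49) + (20, 21). λ = (21 - 49)/(20 - 29) ≡ 25/44 mod 53. 44⁻¹ ≡ 47 (mod 53) since 44·47 = 2068 ≡ 1, so λ ≡ 9.
  x = λ² - 29 - 20 = 81 - 49 ≡ 32; y = λ·(29 - 32) - 49 ≡ 30. → (32, 30)
4P: (32, 30) + (20, 21). λ = (21 - 30)/(20 - 32) ≡ 44/41 mod 53. 41⁻¹ ≡ 22 (mod 53) since 41·22 = 902 ≡ 1, so λ ≡ 14.
  x = λ² - 32 - 20 = 196 - 52 ≡ 38; y = λ·(32 - 38) - 30 ≡ 45. → (38, 45)
5P: (38, 45) + (20, 21). λ = (21 - 45)/(20 - 38) ≡ 29/35 mod 53. 35⁻¹ ≡ 50 (mod 53), so λ ≡ 19.
  x = λ² - 38 - 20 = 361 - 58 ≡ 38; y = λ·(38 - 38) - 45 ≡ 8. → (38, 8)
6P: (38, 8) + (20, 21). λ = (21 - 8)/(20 - 38) ≡ 13/35 mod 53. 35⁻¹ ≡ 50 (mod 53), so λ ≡ 14.
  x = λ² - 38 - 20 = 196 - 58 ≡ 32; y = λ·(38 - 32) - 8 ≡ 23. → (32, 23)
7P: (32, 23) + (20, 21). λ = (21 - 23)/(20 - 32) ≡ 51/41 mod 53. 41⁻¹ ≡ 22 (mod 53) since 41·22 = 902 ≡ 1, so λ ≡ 9.
  x = λ² - 32 - 20 = 81 - 52 ≡ 29; y = λ·(32 - 29) - 23 ≡ 4. → (29, 4)
8P: (29, 4) + (20, 21). λ = (21 - 4)/(20 - 29) ≡ 17/44 mod 53. 44⁻¹ ≡ 47 (mod 53) since 44·47 = 2068 ≡ 1, so λ ≡ 4.
  x = λ² - 29 - 20 = 16 - 49 ≡ 20; y = λ·(29 - 20) - 4 ≡ 32. → (20, 32)
9P: (20, 32) + (20, 21): same x and y₁ ≡ -y₂, so the sum is O.
9P = O, so the order is 9.

9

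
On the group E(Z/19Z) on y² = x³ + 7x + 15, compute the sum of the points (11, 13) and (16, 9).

(1, 17)

(11, 13) + (16, 9). λ = (9 - 13)/(16 - 11) ≡ 15/5 mod 19. 5⁻¹ ≡ 4 (mod 19), so λ ≡ 3.
  x = λ² - 11 - 16 = 9 - 27 ≡ 1; y = λ·(11 - 1) - 13 ≡ 17. → (1, 17)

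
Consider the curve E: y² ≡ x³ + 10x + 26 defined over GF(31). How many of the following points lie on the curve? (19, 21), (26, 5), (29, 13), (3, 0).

(19, 21): 21² ≡ 7, rhs ≡ 7 → on.
(26, 5): 5² ≡ 25, rhs ≡ 6 → off.
(29, 13): 13² ≡ 14, rhs ≡ 29 → off.
(3, 0): 0² ≡ 0, rhs ≡ 21 → off.

1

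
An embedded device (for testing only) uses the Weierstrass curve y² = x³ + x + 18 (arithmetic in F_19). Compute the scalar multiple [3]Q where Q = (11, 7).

Repeated addition: build up to 3Q.
2Q: tangent at (11, 7): λ = (3·11² + 1)/(2·7) ≡ 3/14. 14⁻¹ ≡ 15 (mod 19) since 14·15 = 210 ≡ 1, so λ ≡ 3·15 ≡ 7.
  x = λ² - 11 - 11 = 49 - 22 ≡ 8; y = λ·(11 - 8) - 7 ≡ 14. → (8, 14)
3Q: (8, 14) + (11, 7). λ = (7 - 14)/(11 - 8) ≡ 12/3 mod 19. 3⁻¹ ≡ 13 (mod 19) since 3·13 = 39 ≡ 1, so λ ≡ 4.
  x = λ² - 8 - 11 = 16 - 19 ≡ 16; y = λ·(8 - 16) - 14 ≡ 11. → (16, 11)

(16, 11)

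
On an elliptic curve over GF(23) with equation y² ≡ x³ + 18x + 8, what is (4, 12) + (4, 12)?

(1, 2)

tangent at (4, 12): λ = (3·4² + 18)/(2·12) ≡ 20/1. 1⁻¹ ≡ 1 (mod 23), so λ ≡ 20·1 ≡ 20.
  x = λ² - 4 - 4 = 400 - 8 ≡ 1; y = λ·(4 - 1) - 12 ≡ 2. → (1, 2)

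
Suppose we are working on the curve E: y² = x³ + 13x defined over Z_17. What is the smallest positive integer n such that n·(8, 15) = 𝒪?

4

2P: tangent at (8, 15): λ = (3·8² + 13)/(2·15) ≡ 1/13. 13⁻¹ ≡ 4 (mod 17) since 13·4 = 52 ≡ 1, so λ ≡ 1·4 ≡ 4.
  x = λ² - 8 - 8 = 16 - 16 ≡ 0; y = λ·(8 - 0) - 15 ≡ 0. → (0, 0)
3P: (0, 0) + (8, 15). λ = (15 - 0)/(8 - 0) ≡ 15/8 mod 17. 8⁻¹ ≡ 15 (mod 17) since 8·15 = 120 ≡ 1, so λ ≡ 4.
  x = λ² - 0 - 8 = 16 - 8 ≡ 8; y = λ·(0 - 8) - 0 ≡ 2. → (8, 2)
4P: (8, 2) + (8, 15): same x and y₁ ≡ -y₂, so the sum is 𝒪.
4P = 𝒪, so the order is 4.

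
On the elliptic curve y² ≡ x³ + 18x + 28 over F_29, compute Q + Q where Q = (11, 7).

(13, 9)

tangent at (11, 7): λ = (3·11² + 18)/(2·7) ≡ 4/14. 14⁻¹ ≡ 27 (mod 29), so λ ≡ 4·27 ≡ 21.
  x = λ² - 11 - 11 = 441 - 22 ≡ 13; y = λ·(11 - 13) - 7 ≡ 9. → (13, 9)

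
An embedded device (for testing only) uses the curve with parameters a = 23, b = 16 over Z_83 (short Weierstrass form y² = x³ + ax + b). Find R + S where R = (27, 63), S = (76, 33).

(27, 63) + (76, 33). λ = (33 - 63)/(76 - 27) ≡ 53/49 mod 83. 49⁻¹ ≡ 61 (mod 83), so λ ≡ 79.
  x = λ² - 27 - 76 = 6241 - 103 ≡ 79; y = λ·(27 - 79) - 63 ≡ 62. → (79, 62)

(79, 62)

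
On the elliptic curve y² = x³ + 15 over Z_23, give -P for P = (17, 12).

-(17, 12) = (17, -12 mod 23) = (17, 11).

(17, 11)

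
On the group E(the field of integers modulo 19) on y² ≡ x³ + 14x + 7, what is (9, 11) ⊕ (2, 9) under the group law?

(9, 11) + (2, 9). λ = (9 - 11)/(2 - 9) ≡ 17/12 mod 19. 12⁻¹ ≡ 8 (mod 19), so λ ≡ 3.
  x = λ² - 9 - 2 = 9 - 11 ≡ 17; y = λ·(9 - 17) - 11 ≡ 3. → (17, 3)

(17, 3)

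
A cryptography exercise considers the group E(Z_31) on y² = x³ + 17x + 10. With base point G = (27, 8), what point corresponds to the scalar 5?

Double-and-add on 5 = (101)₂. Start with G = (27, 8) for the leading 1-bit.
double: tangent at (27, 8): λ = (3·27² + 17)/(2·8) ≡ 3/16. 16⁻¹ ≡ 2 (mod 31), so λ ≡ 3·2 ≡ 6.
  x = λ² - 27 - 27 = 36 - 54 ≡ 13; y = λ·(27 - 13) - 8 ≡ 14. → (13, 14)
double: tangent at (13, 14): λ = (3·13² + 17)/(2·14) ≡ 28/28. 28⁻¹ ≡ 10 (mod 31) since 28·10 = 280 ≡ 1, so λ ≡ 28·10 ≡ 1.
  x = λ² - 13 - 13 = 1 - 26 ≡ 6; y = λ·(13 - 6) - 14 ≡ 24. → (6, 24)
add G: (6, 24) + (27, 8). λ = (8 - 24)/(27 - 6) ≡ 15/21 mod 31. 21⁻¹ ≡ 3 (mod 31) since 21·3 = 63 ≡ 1, so λ ≡ 14.
  x = λ² - 6 - 27 = 196 - 33 ≡ 8; y = λ·(6 - 8) - 24 ≡ 10. → (8, 10)

(8, 10)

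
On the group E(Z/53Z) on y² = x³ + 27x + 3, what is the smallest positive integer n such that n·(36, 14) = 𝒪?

11

2P: tangent at (36, 14): λ = (3·36² + 27)/(2·14) ≡ 46/28. 28⁻¹ ≡ 36 (mod 53), so λ ≡ 46·36 ≡ 13.
  x = λ² - 36 - 36 = 169 - 72 ≡ 44; y = λ·(36 - 44) - 14 ≡ 41. → (44, 41)
3P: (44, 41) + (36, 14). λ = (14 - 41)/(36 - 44) ≡ 26/45 mod 53. 45⁻¹ ≡ 33 (mod 53), so λ ≡ 10.
  x = λ² - 44 - 36 = 100 - 80 ≡ 20; y = λ·(44 - 20) - 41 ≡ 40. → (20, 40)
4P: (20, 40) + (36, 14). λ = (14 - 40)/(36 - 20) ≡ 27/16 mod 53. 16⁻¹ ≡ 10 (mod 53), so λ ≡ 5.
  x = λ² - 20 - 36 = 25 - 56 ≡ 22; y = λ·(20 - 22) - 40 ≡ 3. → (22, 3)
5P: (22, 3) + (36, 14). λ = (14 - 3)/(36 - 22) ≡ 11/14 mod 53. 14⁻¹ ≡ 19 (mod 53), so λ ≡ 50.
  x = λ² - 22 - 36 = 2500 - 58 ≡ 4; y = λ·(22 - 4) - 3 ≡ 49. → (4, 49)
6P: (4, 49) + (36, 14). λ = (14 - 49)/(36 - 4) ≡ 18/32 mod 53. 32⁻¹ ≡ 5 (mod 53) since 32·5 = 160 ≡ 1, so λ ≡ 37.
  x = λ² - 4 - 36 = 1369 - 40 ≡ 4; y = λ·(4 - 4) - 49 ≡ 4. → (4, 4)
7P: (4, 4) + (36, 14). λ = (14 - 4)/(36 - 4) ≡ 10/32 mod 53. 32⁻¹ ≡ 5 (mod 53) since 32·5 = 160 ≡ 1, so λ ≡ 50.
  x = λ² - 4 - 36 = 2500 - 40 ≡ 22; y = λ·(4 - 22) - 4 ≡ 50. → (22, 50)
8P: (22, 50) + (36, 14). λ = (14 - 50)/(36 - 22) ≡ 17/14 mod 53. 14⁻¹ ≡ 19 (mod 53) since 14·19 = 266 ≡ 1, so λ ≡ 5.
  x = λ² - 22 - 36 = 25 - 58 ≡ 20; y = λ·(22 - 20) - 50 ≡ 13. → (20, 13)
9P: (20, 13) + (36, 14). λ = (14 - 13)/(36 - 20) ≡ 1/16 mod 53. 16⁻¹ ≡ 10 (mod 53) since 16·10 = 160 ≡ 1, so λ ≡ 10.
  x = λ² - 20 - 36 = 100 - 56 ≡ 44; y = λ·(20 - 44) - 13 ≡ 12. → (44, 12)
10P: (44, 12) + (36, 14). λ = (14 - 12)/(36 - 44) ≡ 2/45 mod 53. 45⁻¹ ≡ 33 (mod 53), so λ ≡ 13.
  x = λ² - 44 - 36 = 169 - 80 ≡ 36; y = λ·(44 - 36) - 12 ≡ 39. → (36, 39)
11P: (36, 39) + (36, 14): same x and y₁ ≡ -y₂, so the sum is 𝒪.
11P = 𝒪, so the order is 11.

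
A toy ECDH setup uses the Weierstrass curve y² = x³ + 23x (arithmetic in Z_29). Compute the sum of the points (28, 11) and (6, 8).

(23, 20)

(28, 11) + (6, 8). λ = (8 - 11)/(6 - 28) ≡ 26/7 mod 29. 7⁻¹ ≡ 25 (mod 29), so λ ≡ 12.
  x = λ² - 28 - 6 = 144 - 34 ≡ 23; y = λ·(28 - 23) - 11 ≡ 20. → (23, 20)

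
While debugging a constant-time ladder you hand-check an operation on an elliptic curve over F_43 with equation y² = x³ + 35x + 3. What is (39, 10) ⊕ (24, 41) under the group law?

(39, 10) + (24, 41). λ = (41 - 10)/(24 - 39) ≡ 31/28 mod 43. 28⁻¹ ≡ 20 (mod 43), so λ ≡ 18.
  x = λ² - 39 - 24 = 324 - 63 ≡ 3; y = λ·(39 - 3) - 10 ≡ 36. → (3, 36)

(3, 36)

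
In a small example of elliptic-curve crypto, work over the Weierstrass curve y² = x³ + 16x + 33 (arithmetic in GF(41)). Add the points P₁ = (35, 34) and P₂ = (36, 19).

(35, 34) + (36, 19). λ = (19 - 34)/(36 - 35) ≡ 26/1 mod 41. 1⁻¹ ≡ 1 (mod 41) since 1·1 = 1 ≡ 1, so λ ≡ 26.
  x = λ² - 35 - 36 = 676 - 71 ≡ 31; y = λ·(35 - 31) - 34 ≡ 29. → (31, 29)

(31, 29)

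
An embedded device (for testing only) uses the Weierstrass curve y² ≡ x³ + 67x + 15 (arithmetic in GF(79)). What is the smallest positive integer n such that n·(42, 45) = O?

5

2P: tangent at (42, 45): λ = (3·42² + 67)/(2·45) ≡ 66/11. 11⁻¹ ≡ 36 (mod 79), so λ ≡ 66·36 ≡ 6.
  x = λ² - 42 - 42 = 36 - 84 ≡ 31; y = λ·(42 - 31) - 45 ≡ 21. → (31, 21)
3P: (31, 21) + (42, 45). λ = (45 - 21)/(42 - 31) ≡ 24/11 mod 79. 11⁻¹ ≡ 36 (mod 79) since 11·36 = 396 ≡ 1, so λ ≡ 74.
  x = λ² - 31 - 42 = 5476 - 73 ≡ 31; y = λ·(31 - 31) - 21 ≡ 58. → (31, 58)
4P: (31, 58) + (42, 45). λ = (45 - 58)/(42 - 31) ≡ 66/11 mod 79. 11⁻¹ ≡ 36 (mod 79), so λ ≡ 6.
  x = λ² - 31 - 42 = 36 - 73 ≡ 42; y = λ·(31 - 42) - 58 ≡ 34. → (42, 34)
5P: (42, 34) + (42, 45): same x and y₁ ≡ -y₂, so the sum is O.
5P = O, so the order is 5.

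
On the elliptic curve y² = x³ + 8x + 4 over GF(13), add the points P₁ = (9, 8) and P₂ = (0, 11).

(9, 8) + (0, 11). λ = (11 - 8)/(0 - 9) ≡ 3/4 mod 13. 4⁻¹ ≡ 10 (mod 13), so λ ≡ 4.
  x = λ² - 9 - 0 = 16 - 9 ≡ 7; y = λ·(9 - 7) - 8 ≡ 0. → (7, 0)

(7, 0)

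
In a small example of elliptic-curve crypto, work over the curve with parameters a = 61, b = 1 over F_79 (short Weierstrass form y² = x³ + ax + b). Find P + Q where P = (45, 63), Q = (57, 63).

(45, 63) + (57, 63). λ = (63 - 63)/(57 - 45) ≡ 0/12 mod 79. 12⁻¹ ≡ 33 (mod 79) since 12·33 = 396 ≡ 1, so λ ≡ 0.
  x = λ² - 45 - 57 = 0 - 102 ≡ 56; y = λ·(45 - 56) - 63 ≡ 16. → (56, 16)

(56, 16)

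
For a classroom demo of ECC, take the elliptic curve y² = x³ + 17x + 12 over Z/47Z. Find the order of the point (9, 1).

3

2P: tangent at (9, 1): λ = (3·9² + 17)/(2·1) ≡ 25/2. 2⁻¹ ≡ 24 (mod 47), so λ ≡ 25·24 ≡ 36.
  x = λ² - 9 - 9 = 1296 - 18 ≡ 9; y = λ·(9 - 9) - 1 ≡ 46. → (9, 46)
3P: (9, 46) + (9, 1): same x and y₁ ≡ -y₂, so the sum is O.
3P = O, so the order is 3.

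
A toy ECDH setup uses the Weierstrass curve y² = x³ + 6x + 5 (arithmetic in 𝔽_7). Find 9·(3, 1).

Write P = (3, 1).
Repeated addition: build up to 9P.
2P: tangent at (3, 1): λ = (3·3² + 6)/(2·1) ≡ 5/2. 2⁻¹ ≡ 4 (mod 7), so λ ≡ 5·4 ≡ 6.
  x = λ² - 3 - 3 = 36 - 6 ≡ 2; y = λ·(3 - 2) - 1 ≡ 5. → (2, 5)
3P: (2, 5) + (3, 1). λ = (1 - 5)/(3 - 2) ≡ 3/1 mod 7. 1⁻¹ ≡ 1 (mod 7), so λ ≡ 3.
  x = λ² - 2 - 3 = 9 - 5 ≡ 4; y = λ·(2 - 4) - 5 ≡ 3. → (4, 3)
4P: (4, 3) + (3, 1). λ = (1 - 3)/(3 - 4) ≡ 5/6 mod 7. 6⁻¹ ≡ 6 (mod 7), so λ ≡ 2.
  x = λ² - 4 - 3 = 4 - 7 ≡ 4; y = λ·(4 - 4) - 3 ≡ 4. → (4, 4)
5P: (4, 4) + (3, 1). λ = (1 - 4)/(3 - 4) ≡ 4/6 mod 7. 6⁻¹ ≡ 6 (mod 7), so λ ≡ 3.
  x = λ² - 4 - 3 = 9 - 7 ≡ 2; y = λ·(4 - 2) - 4 ≡ 2. → (2, 2)
6P: (2, 2) + (3, 1). λ = (1 - 2)/(3 - 2) ≡ 6/1 mod 7. 1⁻¹ ≡ 1 (mod 7), so λ ≡ 6.
  x = λ² - 2 - 3 = 36 - 5 ≡ 3; y = λ·(2 - 3) - 2 ≡ 6. → (3, 6)
7P: (3, 6) + (3, 1): same x and y₁ ≡ -y₂, so the sum is 𝒪.
8P: 𝒪 + (3, 1) = (3, 1) (identity).
9P: tangent at (3, 1): λ = (3·3² + 6)/(2·1) ≡ 5/2. 2⁻¹ ≡ 4 (mod 7), so λ ≡ 5·4 ≡ 6.
  x = λ² - 3 - 3 = 36 - 6 ≡ 2; y = λ·(3 - 2) - 1 ≡ 5. → (2, 5)

(2, 5)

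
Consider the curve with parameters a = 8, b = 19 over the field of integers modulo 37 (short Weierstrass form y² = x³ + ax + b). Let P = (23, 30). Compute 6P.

(7, 23)

Repeated addition: build up to 6P.
2P: tangent at (23, 30): λ = (3·23² + 8)/(2·30) ≡ 4/23. 23⁻¹ ≡ 29 (mod 37) since 23·29 = 667 ≡ 1, so λ ≡ 4·29 ≡ 5.
  x = λ² - 23 - 23 = 25 - 46 ≡ 16; y = λ·(23 - 16) - 30 ≡ 5. → (16, 5)
3P: (16, 5) + (23, 30). λ = (30 - 5)/(23 - 16) ≡ 25/7 mod 37. 7⁻¹ ≡ 16 (mod 37) since 7·16 = 112 ≡ 1, so λ ≡ 30.
  x = λ² - 16 - 23 = 900 - 39 ≡ 10; y = λ·(16 - 10) - 5 ≡ 27. → (10, 27)
4P: (10, 27) + (23, 30). λ = (30 - 27)/(23 - 10) ≡ 3/13 mod 37. 13⁻¹ ≡ 20 (mod 37), so λ ≡ 23.
  x = λ² - 10 - 23 = 529 - 33 ≡ 15; y = λ·(10 - 15) - 27 ≡ 6. → (15, 6)
5P: (15, 6) + (23, 30). λ = (30 - 6)/(23 - 15) ≡ 24/8 mod 37. 8⁻¹ ≡ 14 (mod 37) since 8·14 = 112 ≡ 1, so λ ≡ 3.
  x = λ² - 15 - 23 = 9 - 38 ≡ 8; y = λ·(15 - 8) - 6 ≡ 15. → (8, 15)
6P: (8, 15) + (23, 30). λ = (30 - 15)/(23 - 8) ≡ 15/15 mod 37. 15⁻¹ ≡ 5 (mod 37) since 15·5 = 75 ≡ 1, so λ ≡ 1.
  x = λ² - 8 - 23 = 1 - 31 ≡ 7; y = λ·(8 - 7) - 15 ≡ 23. → (7, 23)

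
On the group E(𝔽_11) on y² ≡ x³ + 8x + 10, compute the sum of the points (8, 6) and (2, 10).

(8, 6) + (2, 10). λ = (10 - 6)/(2 - 8) ≡ 4/5 mod 11. 5⁻¹ ≡ 9 (mod 11) since 5·9 = 45 ≡ 1, so λ ≡ 3.
  x = λ² - 8 - 2 = 9 - 10 ≡ 10; y = λ·(8 - 10) - 6 ≡ 10. → (10, 10)

(10, 10)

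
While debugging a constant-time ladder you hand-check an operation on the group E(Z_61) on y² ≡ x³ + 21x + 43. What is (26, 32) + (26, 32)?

(31, 30)

tangent at (26, 32): λ = (3·26² + 21)/(2·32) ≡ 36/3. 3⁻¹ ≡ 41 (mod 61), so λ ≡ 36·41 ≡ 12.
  x = λ² - 26 - 26 = 144 - 52 ≡ 31; y = λ·(26 - 31) - 32 ≡ 30. → (31, 30)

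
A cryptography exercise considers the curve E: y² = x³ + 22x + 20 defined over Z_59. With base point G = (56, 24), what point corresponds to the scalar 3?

Repeated addition: build up to 3G.
2G: tangent at (56, 24): λ = (3·56² + 22)/(2·24) ≡ 49/48. 48⁻¹ ≡ 16 (mod 59), so λ ≡ 49·16 ≡ 17.
  x = λ² - 56 - 56 = 289 - 112 ≡ 0; y = λ·(56 - 0) - 24 ≡ 43. → (0, 43)
3G: (0, 43) + (56, 24). λ = (24 - 43)/(56 - 0) ≡ 40/56 mod 59. 56⁻¹ ≡ 39 (mod 59), so λ ≡ 26.
  x = λ² - 0 - 56 = 676 - 56 ≡ 30; y = λ·(0 - 30) - 43 ≡ 3. → (30, 3)

(30, 3)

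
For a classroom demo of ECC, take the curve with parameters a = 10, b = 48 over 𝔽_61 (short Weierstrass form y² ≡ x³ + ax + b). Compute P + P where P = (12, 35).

(33, 52)

tangent at (12, 35): λ = (3·12² + 10)/(2·35) ≡ 15/9. 9⁻¹ ≡ 34 (mod 61), so λ ≡ 15·34 ≡ 22.
  x = λ² - 12 - 12 = 484 - 24 ≡ 33; y = λ·(12 - 33) - 35 ≡ 52. → (33, 52)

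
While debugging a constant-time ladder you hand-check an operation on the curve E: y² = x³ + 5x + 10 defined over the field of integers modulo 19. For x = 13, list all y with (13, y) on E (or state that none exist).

x³ + 5x + 10 = 2272 ≡ 11 (mod 19).
Square roots of 11 mod 19: 7 and 12 (since 7² = 49 ≡ 11).

7, 12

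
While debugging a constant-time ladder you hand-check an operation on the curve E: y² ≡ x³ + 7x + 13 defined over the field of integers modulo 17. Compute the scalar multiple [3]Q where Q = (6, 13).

Repeated addition: build up to 3Q.
2Q: tangent at (6, 13): λ = (3·6² + 7)/(2·13) ≡ 13/9. 9⁻¹ ≡ 2 (mod 17) since 9·2 = 18 ≡ 1, so λ ≡ 13·2 ≡ 9.
  x = λ² - 6 - 6 = 81 - 12 ≡ 1; y = λ·(6 - 1) - 13 ≡ 15. → (1, 15)
3Q: (1, 15) + (6, 13). λ = (13 - 15)/(6 - 1) ≡ 15/5 mod 17. 5⁻¹ ≡ 7 (mod 17) since 5·7 = 35 ≡ 1, so λ ≡ 3.
  x = λ² - 1 - 6 = 9 - 7 ≡ 2; y = λ·(1 - 2) - 15 ≡ 16. → (2, 16)

(2, 16)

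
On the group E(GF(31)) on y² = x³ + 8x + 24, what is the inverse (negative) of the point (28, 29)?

(28, 2)

-(28, 29) = (28, -29 mod 31) = (28, 2).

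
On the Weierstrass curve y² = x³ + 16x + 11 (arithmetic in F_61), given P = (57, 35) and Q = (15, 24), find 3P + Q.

First 3P:
Repeated addition: build up to 3P.
2P: tangent at (57, 35): λ = (3·57² + 16)/(2·35) ≡ 3/9. 9⁻¹ ≡ 34 (mod 61), so λ ≡ 3·34 ≡ 41.
  x = λ² - 57 - 57 = 1681 - 114 ≡ 42; y = λ·(57 - 42) - 35 ≡ 31. → (42, 31)
3P: (42, 31) + (57, 35). λ = (35 - 31)/(57 - 42) ≡ 4/15 mod 61. 15⁻¹ ≡ 57 (mod 61), so λ ≡ 45.
  x = λ² - 42 - 57 = 2025 - 99 ≡ 35; y = λ·(42 - 35) - 31 ≡ 40. → (35, 40)
3P = (35, 40).
Finally 3P + Q:
(35, 40) + (15, 24). λ = (24 - 40)/(15 - 35) ≡ 45/41 mod 61. 41⁻¹ ≡ 3 (mod 61) since 41·3 = 123 ≡ 1, so λ ≡ 13.
  x = λ² - 35 - 15 = 169 - 50 ≡ 58; y = λ·(35 - 58) - 40 ≡ 27. → (58, 27)

(58, 27)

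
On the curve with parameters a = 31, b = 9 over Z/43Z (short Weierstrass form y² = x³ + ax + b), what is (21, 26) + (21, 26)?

(16, 0)

tangent at (21, 26): λ = (3·21² + 31)/(2·26) ≡ 21/9. 9⁻¹ ≡ 24 (mod 43) since 9·24 = 216 ≡ 1, so λ ≡ 21·24 ≡ 31.
  x = λ² - 21 - 21 = 961 - 42 ≡ 16; y = λ·(21 - 16) - 26 ≡ 0. → (16, 0)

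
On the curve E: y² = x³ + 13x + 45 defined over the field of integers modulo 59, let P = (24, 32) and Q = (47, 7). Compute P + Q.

(0, 24)

(24, 32) + (47, 7). λ = (7 - 32)/(47 - 24) ≡ 34/23 mod 59. 23⁻¹ ≡ 18 (mod 59), so λ ≡ 22.
  x = λ² - 24 - 47 = 484 - 71 ≡ 0; y = λ·(24 - 0) - 32 ≡ 24. → (0, 24)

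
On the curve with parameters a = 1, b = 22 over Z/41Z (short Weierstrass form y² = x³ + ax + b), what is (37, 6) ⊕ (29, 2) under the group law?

(6, 30)

(37, 6) + (29, 2). λ = (2 - 6)/(29 - 37) ≡ 37/33 mod 41. 33⁻¹ ≡ 5 (mod 41), so λ ≡ 21.
  x = λ² - 37 - 29 = 441 - 66 ≡ 6; y = λ·(37 - 6) - 6 ≡ 30. → (6, 30)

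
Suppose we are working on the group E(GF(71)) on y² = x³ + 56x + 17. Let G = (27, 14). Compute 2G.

(37, 42)

tangent at (27, 14): λ = (3·27² + 56)/(2·14) ≡ 42/28. 28⁻¹ ≡ 33 (mod 71), so λ ≡ 42·33 ≡ 37.
  x = λ² - 27 - 27 = 1369 - 54 ≡ 37; y = λ·(27 - 37) - 14 ≡ 42. → (37, 42)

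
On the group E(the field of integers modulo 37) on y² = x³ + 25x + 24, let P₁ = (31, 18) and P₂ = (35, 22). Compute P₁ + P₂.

(9, 4)

(31, 18) + (35, 22). λ = (22 - 18)/(35 - 31) ≡ 4/4 mod 37. 4⁻¹ ≡ 28 (mod 37) since 4·28 = 112 ≡ 1, so λ ≡ 1.
  x = λ² - 31 - 35 = 1 - 66 ≡ 9; y = λ·(31 - 9) - 18 ≡ 4. → (9, 4)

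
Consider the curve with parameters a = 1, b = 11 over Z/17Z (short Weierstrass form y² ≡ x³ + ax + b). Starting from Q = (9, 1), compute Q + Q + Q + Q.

(16, 3)

Repeated addition: build up to 4Q.
2Q: tangent at (9, 1): λ = (3·9² + 1)/(2·1) ≡ 6/2. 2⁻¹ ≡ 9 (mod 17), so λ ≡ 6·9 ≡ 3.
  x = λ² - 9 - 9 = 9 - 18 ≡ 8; y = λ·(9 - 8) - 1 ≡ 2. → (8, 2)
3Q: (8, 2) + (9, 1). λ = (1 - 2)/(9 - 8) ≡ 16/1 mod 17. 1⁻¹ ≡ 1 (mod 17), so λ ≡ 16.
  x = λ² - 8 - 9 = 256 - 17 ≡ 1; y = λ·(8 - 1) - 2 ≡ 8. → (1, 8)
4Q: (1, 8) + (9, 1). λ = (1 - 8)/(9 - 1) ≡ 10/8 mod 17. 8⁻¹ ≡ 15 (mod 17) since 8·15 = 120 ≡ 1, so λ ≡ 14.
  x = λ² - 1 - 9 = 196 - 10 ≡ 16; y = λ·(1 - 16) - 8 ≡ 3. → (16, 3)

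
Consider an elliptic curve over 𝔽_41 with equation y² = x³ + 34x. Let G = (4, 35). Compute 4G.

(37, 28)

Double-and-add on 4 = (100)₂. Start with G = (4, 35) for the leading 1-bit.
double: tangent at (4, 35): λ = (3·4² + 34)/(2·35) ≡ 0/29. 29⁻¹ ≡ 17 (mod 41), so λ ≡ 0·17 ≡ 0.
  x = λ² - 4 - 4 = 0 - 8 ≡ 33; y = λ·(4 - 33) - 35 ≡ 6. → (33, 6)
double: tangent at (33, 6): λ = (3·33² + 34)/(2·6) ≡ 21/12. 12⁻¹ ≡ 24 (mod 41) since 12·24 = 288 ≡ 1, so λ ≡ 21·24 ≡ 12.
  x = λ² - 33 - 33 = 144 - 66 ≡ 37; y = λ·(33 - 37) - 6 ≡ 28. → (37, 28)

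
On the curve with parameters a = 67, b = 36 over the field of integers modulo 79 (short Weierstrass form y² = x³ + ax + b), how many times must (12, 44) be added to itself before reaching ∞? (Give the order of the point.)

2P: tangent at (12, 44): λ = (3·12² + 67)/(2·44) ≡ 25/9. 9⁻¹ ≡ 44 (mod 79), so λ ≡ 25·44 ≡ 73.
  x = λ² - 12 - 12 = 5329 - 24 ≡ 12; y = λ·(12 - 12) - 44 ≡ 35. → (12, 35)
3P: (12, 35) + (12, 44): same x and y₁ ≡ -y₂, so the sum is ∞.
3P = ∞, so the order is 3.

3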